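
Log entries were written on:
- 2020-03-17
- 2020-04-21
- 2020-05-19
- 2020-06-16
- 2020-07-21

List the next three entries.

2020-08-18, 2020-09-15, 2020-10-20

These are Tuesdays at 28- or 35-day spacing (35, 28, 28, 35).
The pattern: 3rd Tuesday of the month.
3rd Tuesday of August 2020: 2020-08-18.
3rd Tuesday of September 2020: 2020-09-15.
3rd Tuesday of October 2020: 2020-10-20.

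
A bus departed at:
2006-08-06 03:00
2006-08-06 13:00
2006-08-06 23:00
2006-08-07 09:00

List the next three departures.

Gaps: 10, 10, 10 hours — each event is 10 hours after the previous one.
2006-08-07 09:00 + 10 h = 2006-08-07 19:00.
2006-08-07 19:00 + 10 h = 2006-08-08 05:00.
2006-08-08 05:00 + 10 h = 2006-08-08 15:00.

2006-08-07 19:00, 2006-08-08 05:00, 2006-08-08 15:00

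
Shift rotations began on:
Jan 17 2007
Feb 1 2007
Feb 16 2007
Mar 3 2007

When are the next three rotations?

Mar 18 2007, Apr 2 2007, Apr 17 2007

The spacing is 15, 15, 15 days — always 15 days.
Mar 3 2007 + 15 days = Mar 18 2007.
Mar 18 2007 + 15 days = Apr 2 2007.
Apr 2 2007 + 15 days = Apr 17 2007.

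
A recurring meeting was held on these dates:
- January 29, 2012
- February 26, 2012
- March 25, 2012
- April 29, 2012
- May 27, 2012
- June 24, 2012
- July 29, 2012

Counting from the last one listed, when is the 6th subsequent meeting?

January 27, 2013

Every date is a Sunday; gaps 28, 28, 35, 28, 28, 35 days.
Each is the last Sunday of its month (at least one falls on the 29th or later, ruling out '4th Sunday').
August 2012 ends with Sunday August 26, 2012.
September 2012 ends with Sunday September 30, 2012.
Last Sunday of October 2012: October 28, 2012.
Last Sunday of November 2012: November 25, 2012.
Last Sunday of December 2012: December 30, 2012.
Last Sunday of January 2013: January 27, 2013.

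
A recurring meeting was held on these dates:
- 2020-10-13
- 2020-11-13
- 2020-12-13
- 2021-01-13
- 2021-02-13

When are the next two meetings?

2021-03-13, 2021-04-13

Gaps: 31, 30, 31, 31 days — not constant. Every event is on the 13th of the month.
Pattern: the 13th of each month.
Next: March 2021 → 2021-03-13.
Next: April 2021 → 2021-04-13.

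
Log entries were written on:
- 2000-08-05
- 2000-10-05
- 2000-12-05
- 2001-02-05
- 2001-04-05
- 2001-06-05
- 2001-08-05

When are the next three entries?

2001-10-05, 2001-12-05, 2002-02-05

The day-of-month is always 5 (61, 61, 62, 59, 61, 61 days between events).
So this recurs on the 5th of every 2 months.
October 2001: 2001-10-05.
December 2001: 2001-12-05.
February 2002: 2002-02-05.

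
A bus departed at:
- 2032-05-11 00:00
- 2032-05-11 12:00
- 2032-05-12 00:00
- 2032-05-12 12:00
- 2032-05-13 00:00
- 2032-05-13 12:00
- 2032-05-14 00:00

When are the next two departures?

Spacing: 12, 12, 12, 12, 12, 12 h — constant 12 h.
2032-05-14 00:00 + 12 h = 2032-05-14 12:00.
2032-05-14 12:00 + 12 h = 2032-05-15 00:00.

2032-05-14 12:00, 2032-05-15 00:00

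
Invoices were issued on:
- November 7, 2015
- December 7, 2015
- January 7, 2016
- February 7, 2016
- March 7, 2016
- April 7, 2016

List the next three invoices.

Gaps: 30, 31, 31, 29, 31 days — not constant. Every event is on the 7th of the month.
Pattern: the 7th of each month.
May 2016: May 7, 2016.
Next: June 2016 → June 7, 2016.
July 2016: July 7, 2016.

May 7, 2016; June 7, 2016; July 7, 2016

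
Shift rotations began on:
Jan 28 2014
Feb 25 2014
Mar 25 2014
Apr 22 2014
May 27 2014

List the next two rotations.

These are Tuesdays at 28- or 35-day spacing (28, 28, 28, 35).
The pattern: 4th Tuesday of the month.
4th Tuesday of June 2014: Jun 24 2014.
4th Tuesday of July 2014: Jul 22 2014.

Jun 24 2014, Jul 22 2014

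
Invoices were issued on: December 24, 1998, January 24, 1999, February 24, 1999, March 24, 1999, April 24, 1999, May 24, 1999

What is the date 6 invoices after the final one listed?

The day-of-month is always 24 (31, 31, 28, 31, 30 days between events).
So this recurs on the 24th of each month.
June 1999: June 24, 1999.
Next: July 1999 → July 24, 1999.
August 1999: August 24, 1999.
September 1999: September 24, 1999.
October 1999: October 24, 1999.
Next: November 1999 → November 24, 1999.

November 24, 1999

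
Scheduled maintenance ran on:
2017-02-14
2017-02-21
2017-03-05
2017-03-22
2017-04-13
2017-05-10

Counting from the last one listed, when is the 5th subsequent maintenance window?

The spacing grows by 5 each time: 7, 12, 17, 22, 27 days.
Next gap: 32 days. 2017-05-10 + 32 days = 2017-06-11.
Next gap: 37 days. 2017-06-11 + 37 days = 2017-07-18.
Next gap: 42 days. 2017-07-18 + 42 days = 2017-08-29.
Next gap: 47 days. 2017-08-29 + 47 days = 2017-10-15.
Next gap: 52 days. 2017-10-15 + 52 days = 2017-12-06.

2017-12-06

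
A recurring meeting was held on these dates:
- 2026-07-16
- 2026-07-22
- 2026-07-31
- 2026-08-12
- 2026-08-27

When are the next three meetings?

2026-09-14, 2026-10-05, 2026-10-29

The spacing grows by 3 each time: 6, 9, 12, 15 days.
Next gap: 18 days. 2026-08-27 + 18 days = 2026-09-14.
Next gap: 21 days. 2026-09-14 + 21 days = 2026-10-05.
Next gap: 24 days. 2026-10-05 + 24 days = 2026-10-29.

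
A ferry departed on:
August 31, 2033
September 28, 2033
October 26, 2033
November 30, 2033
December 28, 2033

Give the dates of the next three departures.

January 25, 2034; February 22, 2034; March 29, 2034

These are Wednesdays with 28, 28, 35, 28-day gaps.
Each is the final Wednesday of its month — August 31, 2033 is past the 28th, so '4th Wednesday' doesn't fit.
Last Wednesday of January 2034: January 25, 2034.
February 2034 ends with Wednesday February 22, 2034.
Last Wednesday of March 2034: March 29, 2034.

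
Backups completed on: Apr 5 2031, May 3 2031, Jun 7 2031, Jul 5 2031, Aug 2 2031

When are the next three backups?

These are Saturdays at 28- or 35-day spacing (28, 35, 28, 28).
The pattern: 1st Saturday of the month.
1st Saturday of September 2031: Sep 6 2031.
1st Saturday of October 2031: Oct 4 2031.
November 2031 — 1st Saturday is Nov 1 2031.

Sep 6 2031, Oct 4 2031, Nov 1 2031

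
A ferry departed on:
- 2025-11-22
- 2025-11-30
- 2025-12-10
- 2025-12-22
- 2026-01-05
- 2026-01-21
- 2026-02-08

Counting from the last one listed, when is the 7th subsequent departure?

2026-08-09

Intervals are 8, 10, 12, 14, 16, 18 days — an arithmetic progression with common difference 2.
Next gap: 20 days. 2026-02-08 + 20 days = 2026-02-28.
Next gap: 22 days. 2026-02-28 + 22 days = 2026-03-22.
Next gap: 24 days. 2026-03-22 + 24 days = 2026-04-15.
Next gap: 26 days. 2026-04-15 + 26 days = 2026-05-11.
Next gap: 28 days. 2026-05-11 + 28 days = 2026-06-08.
Next gap: 30 days. 2026-06-08 + 30 days = 2026-07-08.
Next gap: 32 days. 2026-07-08 + 32 days = 2026-08-09.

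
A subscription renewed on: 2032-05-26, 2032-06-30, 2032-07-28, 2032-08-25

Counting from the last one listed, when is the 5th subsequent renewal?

All Wednesdays; the gaps (35, 28, 28) vary with month length.
This is the last Wednesday of each month.
Last Wednesday of September 2032: 2032-09-29.
Last Wednesday of October 2032: 2032-10-27.
Last Wednesday of November 2032: 2032-11-24.
December 2032 ends with Wednesday 2032-12-29.
Last Wednesday of January 2033: 2033-01-26.

2033-01-26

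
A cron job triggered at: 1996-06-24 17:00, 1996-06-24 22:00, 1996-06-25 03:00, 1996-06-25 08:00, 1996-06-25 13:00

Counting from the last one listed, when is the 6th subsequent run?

1996-06-26 19:00

The interval is a steady 5 hours (5, 5, 5, 5).
1996-06-25 13:00 + 5 h = 1996-06-25 18:00.
1996-06-25 18:00 + 5 h = 1996-06-25 23:00.
1996-06-25 23:00 + 5 h = 1996-06-26 04:00.
1996-06-26 04:00 + 5 h = 1996-06-26 09:00.
1996-06-26 09:00 + 5 h = 1996-06-26 14:00.
1996-06-26 14:00 + 5 h = 1996-06-26 19:00.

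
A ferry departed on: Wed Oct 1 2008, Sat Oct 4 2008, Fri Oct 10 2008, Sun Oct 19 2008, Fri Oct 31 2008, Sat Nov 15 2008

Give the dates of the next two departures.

The spacing grows by 3 each time: 3, 6, 9, 12, 15 days.
Next gap: 18 days. Sat Nov 15 2008 + 18 days = Wed Dec 3 2008.
Next gap: 21 days. Wed Dec 3 2008 + 21 days = Wed Dec 24 2008.

Wed Dec 3 2008, Wed Dec 24 2008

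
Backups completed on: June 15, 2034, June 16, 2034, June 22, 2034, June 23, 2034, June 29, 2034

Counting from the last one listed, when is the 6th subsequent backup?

Gaps: 1, 6, 1, 6 days — not constant, but cyclic with period 2.
The events fall on every Thursday and Friday.
The following Friday is June 30, 2034.
Next Thursday: July 6, 2034.
The following Friday is July 7, 2034.
Next Thursday: July 13, 2034.
The following Friday is July 14, 2034.
The following Thursday is July 20, 2034.

July 20, 2034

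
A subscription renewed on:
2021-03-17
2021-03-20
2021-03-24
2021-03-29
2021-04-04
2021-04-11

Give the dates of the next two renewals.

Intervals are 3, 4, 5, 6, 7 days — an arithmetic progression with common difference 1.
Next gap: 8 days. 2021-04-11 + 8 days = 2021-04-19.
Next gap: 9 days. 2021-04-19 + 9 days = 2021-04-28.

2021-04-19, 2021-04-28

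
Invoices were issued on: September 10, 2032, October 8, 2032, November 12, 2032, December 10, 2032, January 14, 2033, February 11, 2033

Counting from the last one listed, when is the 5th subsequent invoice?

July 8, 2033

Gaps: 28, 35, 28, 35, 28 days — a mix of 28 and 35. Every date is a Friday.
Each is the 2nd Friday of its month.
2nd Friday of March 2033: March 11, 2033.
2nd Friday of April 2033: April 8, 2033.
2nd Friday of May 2033: May 13, 2033.
June 2033 — 2nd Friday is June 10, 2033.
July 2033 — 2nd Friday is July 8, 2033.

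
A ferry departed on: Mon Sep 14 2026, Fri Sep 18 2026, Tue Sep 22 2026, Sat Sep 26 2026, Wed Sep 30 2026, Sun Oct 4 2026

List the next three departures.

Thu Oct 8 2026, Mon Oct 12 2026, Fri Oct 16 2026

The spacing is 4, 4, 4, 4, 4 days — always 4 days.
Sun Oct 4 2026 + 4 days = Thu Oct 8 2026.
Thu Oct 8 2026 + 4 days = Mon Oct 12 2026.
Mon Oct 12 2026 + 4 days = Fri Oct 16 2026.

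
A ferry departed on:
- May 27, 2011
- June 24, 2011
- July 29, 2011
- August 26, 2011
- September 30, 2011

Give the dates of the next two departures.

October 28, 2011; November 25, 2011

All Fridays; the gaps (28, 35, 28, 35) vary with month length.
This is the last Friday of each month.
Last Friday of October 2011: October 28, 2011.
Last Friday of November 2011: November 25, 2011.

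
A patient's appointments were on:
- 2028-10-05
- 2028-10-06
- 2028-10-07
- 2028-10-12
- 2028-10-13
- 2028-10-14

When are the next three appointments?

2028-10-19, 2028-10-20, 2028-10-21

Every event lands on a Thursday or Friday or Saturday (gaps cycle 1, 1, 5, 1, 1).
So the schedule is: every Thursday, Friday and Saturday.
The following Thursday is 2028-10-19.
The following Friday is 2028-10-20.
The following Saturday is 2028-10-21.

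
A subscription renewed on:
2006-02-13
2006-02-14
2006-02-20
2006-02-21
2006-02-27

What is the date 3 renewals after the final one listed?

2006-03-07

The gap pattern 1, 6, 1, 6 repeats every 2 events.
These are the Mondays and Tuesdays of each week.
The following Tuesday is 2006-02-28.
Next Monday: 2006-03-06.
The following Tuesday is 2006-03-07.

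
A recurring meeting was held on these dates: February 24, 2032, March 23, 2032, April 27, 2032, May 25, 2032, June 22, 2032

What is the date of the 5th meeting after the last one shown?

November 23, 2032

All dates are Tuesdays, 28, 35, 28, 28 days apart.
Specifically, the 4th Tuesday of each month.
4th Tuesday of July 2032: July 27, 2032.
4th Tuesday of August 2032: August 24, 2032.
September 2032 — 4th Tuesday is September 28, 2032.
October 2032 — 4th Tuesday is October 26, 2032.
November 2032 — 4th Tuesday is November 23, 2032.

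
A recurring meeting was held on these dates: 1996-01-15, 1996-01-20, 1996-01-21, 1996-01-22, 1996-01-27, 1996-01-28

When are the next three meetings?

1996-01-29, 1996-02-03, 1996-02-04

Every event lands on a Monday or Saturday or Sunday (gaps cycle 5, 1, 1, 5, 1).
So the schedule is: every Monday, Saturday and Sunday.
The following Monday is 1996-01-29.
Next Saturday: 1996-02-03.
The following Sunday is 1996-02-04.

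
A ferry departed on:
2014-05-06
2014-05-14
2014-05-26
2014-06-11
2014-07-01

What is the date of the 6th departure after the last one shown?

Gaps: 8, 12, 16, 20 days — each gap is 4 larger than the previous one.
Next gap: 24 days. 2014-07-01 + 24 days = 2014-07-25.
Next gap: 28 days. 2014-07-25 + 28 days = 2014-08-22.
Next gap: 32 days. 2014-08-22 + 32 days = 2014-09-23.
Next gap: 36 days. 2014-09-23 + 36 days = 2014-10-29.
Next gap: 40 days. 2014-10-29 + 40 days = 2014-12-08.
Next gap: 44 days. 2014-12-08 + 44 days = 2015-01-21.

2015-01-21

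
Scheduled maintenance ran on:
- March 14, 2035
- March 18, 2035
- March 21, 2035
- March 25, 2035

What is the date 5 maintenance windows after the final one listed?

April 11, 2035

Gaps: 4, 3, 4 days — not constant, but cyclic with period 2.
The events fall on every Wednesday and Sunday.
The following Wednesday is March 28, 2035.
The following Sunday is April 1, 2035.
The following Wednesday is April 4, 2035.
The following Sunday is April 8, 2035.
The following Wednesday is April 11, 2035.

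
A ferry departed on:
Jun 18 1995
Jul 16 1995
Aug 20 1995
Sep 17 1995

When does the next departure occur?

These are Sundays at 28- or 35-day spacing (28, 35, 28).
The pattern: 3rd Sunday of the month.
3rd Sunday of October 1995: Oct 15 1995.

Oct 15 1995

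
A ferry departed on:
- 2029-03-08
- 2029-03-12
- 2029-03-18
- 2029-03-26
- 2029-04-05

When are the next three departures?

2029-04-17, 2029-05-01, 2029-05-17

The spacing grows by 2 each time: 4, 6, 8, 10 days.
Next gap: 12 days. 2029-04-05 + 12 days = 2029-04-17.
Next gap: 14 days. 2029-04-17 + 14 days = 2029-05-01.
Next gap: 16 days. 2029-05-01 + 16 days = 2029-05-17.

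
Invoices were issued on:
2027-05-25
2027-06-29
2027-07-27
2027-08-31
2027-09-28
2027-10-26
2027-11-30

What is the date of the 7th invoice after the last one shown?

2028-06-27

All Tuesdays; the gaps (35, 28, 35, 28, 28, 35) vary with month length.
This is the last Tuesday of each month.
December 2027 ends with Tuesday 2027-12-28.
January 2028 ends with Tuesday 2028-01-25.
February 2028 ends with Tuesday 2028-02-29.
Last Tuesday of March 2028: 2028-03-28.
Last Tuesday of April 2028: 2028-04-25.
May 2028 ends with Tuesday 2028-05-30.
June 2028 ends with Tuesday 2028-06-27.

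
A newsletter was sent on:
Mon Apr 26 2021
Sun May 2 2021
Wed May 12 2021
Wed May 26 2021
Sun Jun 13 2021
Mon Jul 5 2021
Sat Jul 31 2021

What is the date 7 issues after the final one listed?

Sat May 21 2022

Gaps: 6, 10, 14, 18, 22, 26 days — each gap is 4 larger than the previous one.
Next gap: 30 days. Sat Jul 31 2021 + 30 days = Mon Aug 30 2021.
Next gap: 34 days. Mon Aug 30 2021 + 34 days = Sun Oct 3 2021.
Next gap: 38 days. Sun Oct 3 2021 + 38 days = Wed Nov 10 2021.
Next gap: 42 days. Wed Nov 10 2021 + 42 days = Wed Dec 22 2021.
Next gap: 46 days. Wed Dec 22 2021 + 46 days = Sun Feb 6 2022.
Next gap: 50 days. Sun Feb 6 2022 + 50 days = Mon Mar 28 2022.
Next gap: 54 days. Mon Mar 28 2022 + 54 days = Sat May 21 2022.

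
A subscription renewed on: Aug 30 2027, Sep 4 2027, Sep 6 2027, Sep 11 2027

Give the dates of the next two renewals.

The gap pattern 5, 2, 5 repeats every 2 events.
These are the Mondays and Saturdays of each week.
Next Monday: Sep 13 2027.
Next Saturday: Sep 18 2027.

Sep 13 2027, Sep 18 2027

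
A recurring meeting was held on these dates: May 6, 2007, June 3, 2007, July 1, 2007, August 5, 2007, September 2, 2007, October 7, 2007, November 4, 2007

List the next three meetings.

All dates are Sundays, 28, 28, 35, 28, 35, 28 days apart.
Specifically, the 1st Sunday of each month.
1st Sunday of December 2007: December 2, 2007.
1st Sunday of January 2008: January 6, 2008.
1st Sunday of February 2008: February 3, 2008.

December 2, 2007; January 6, 2008; February 3, 2008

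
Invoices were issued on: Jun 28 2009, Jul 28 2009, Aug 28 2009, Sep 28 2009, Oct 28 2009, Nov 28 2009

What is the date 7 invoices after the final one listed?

The day-of-month is always 28 (30, 31, 31, 30, 31 days between events).
So this recurs on the 28th of each month.
Next: December 2009 → Dec 28 2009.
Next: January 2010 → Jan 28 2010.
February 2010: Feb 28 2010.
March 2010: Mar 28 2010.
Next: April 2010 → Apr 28 2010.
Next: May 2010 → May 28 2010.
Next: June 2010 → Jun 28 2010.

Jun 28 2010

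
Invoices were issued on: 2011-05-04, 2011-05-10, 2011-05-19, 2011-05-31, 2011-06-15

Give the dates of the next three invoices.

2011-07-03, 2011-07-24, 2011-08-17

Gaps: 6, 9, 12, 15 days — each gap is 3 larger than the previous one.
Next gap: 18 days. 2011-06-15 + 18 days = 2011-07-03.
Next gap: 21 days. 2011-07-03 + 21 days = 2011-07-24.
Next gap: 24 days. 2011-07-24 + 24 days = 2011-08-17.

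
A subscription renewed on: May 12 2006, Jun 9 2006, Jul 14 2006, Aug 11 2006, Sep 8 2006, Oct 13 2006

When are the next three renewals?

Nov 10 2006, Dec 8 2006, Jan 12 2007

Gaps: 28, 35, 28, 28, 35 days — a mix of 28 and 35. Every date is a Friday.
Each is the 2nd Friday of its month.
November 2006 — 2nd Friday is Nov 10 2006.
December 2006 — 2nd Friday is Dec 8 2006.
2nd Friday of January 2007: Jan 12 2007.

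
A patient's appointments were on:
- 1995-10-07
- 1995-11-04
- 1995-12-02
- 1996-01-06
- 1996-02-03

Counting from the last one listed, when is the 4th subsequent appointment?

All dates are Saturdays, 28, 28, 35, 28 days apart.
Specifically, the 1st Saturday of each month.
1st Saturday of March 1996: 1996-03-02.
April 1996 — 1st Saturday is 1996-04-06.
May 1996 — 1st Saturday is 1996-05-04.
June 1996 — 1st Saturday is 1996-06-01.

1996-06-01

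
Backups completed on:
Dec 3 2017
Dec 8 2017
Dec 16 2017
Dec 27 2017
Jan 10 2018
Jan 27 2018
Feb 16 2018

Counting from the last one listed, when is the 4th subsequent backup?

Intervals are 5, 8, 11, 14, 17, 20 days — an arithmetic progression with common difference 3.
Next gap: 23 days. Feb 16 2018 + 23 days = Mar 11 2018.
Next gap: 26 days. Mar 11 2018 + 26 days = Apr 6 2018.
Next gap: 29 days. Apr 6 2018 + 29 days = May 5 2018.
Next gap: 32 days. May 5 2018 + 32 days = Jun 6 2018.

Jun 6 2018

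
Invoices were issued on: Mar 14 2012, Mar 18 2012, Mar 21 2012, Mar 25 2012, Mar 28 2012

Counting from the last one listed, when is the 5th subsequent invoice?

Apr 15 2012

Every event lands on a Wednesday or Sunday (gaps cycle 4, 3, 4, 3).
So the schedule is: every Wednesday and Sunday.
The following Sunday is Apr 1 2012.
The following Wednesday is Apr 4 2012.
Next Sunday: Apr 8 2012.
The following Wednesday is Apr 11 2012.
Next Sunday: Apr 15 2012.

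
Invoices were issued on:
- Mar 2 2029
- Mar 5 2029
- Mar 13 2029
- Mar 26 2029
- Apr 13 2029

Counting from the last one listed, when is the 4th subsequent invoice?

The spacing grows by 5 each time: 3, 8, 13, 18 days.
Next gap: 23 days. Apr 13 2029 + 23 days = May 6 2029.
Next gap: 28 days. May 6 2029 + 28 days = Jun 3 2029.
Next gap: 33 days. Jun 3 2029 + 33 days = Jul 6 2029.
Next gap: 38 days. Jul 6 2029 + 38 days = Aug 13 2029.

Aug 13 2029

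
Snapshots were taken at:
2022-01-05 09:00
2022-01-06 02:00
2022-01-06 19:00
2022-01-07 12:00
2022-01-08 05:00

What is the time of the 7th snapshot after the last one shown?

The interval is a steady 17 hours (17, 17, 17, 17).
2022-01-08 05:00 + 17 h = 2022-01-08 22:00.
2022-01-08 22:00 + 17 h = 2022-01-09 15:00.
2022-01-09 15:00 + 17 h = 2022-01-10 08:00.
2022-01-10 08:00 + 17 h = 2022-01-11 01:00.
2022-01-11 01:00 + 17 h = 2022-01-11 18:00.
2022-01-11 18:00 + 17 h = 2022-01-12 11:00.
2022-01-12 11:00 + 17 h = 2022-01-13 04:00.

2022-01-13 04:00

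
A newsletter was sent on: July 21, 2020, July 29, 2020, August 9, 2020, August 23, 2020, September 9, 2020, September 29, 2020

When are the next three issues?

Intervals are 8, 11, 14, 17, 20 days — an arithmetic progression with common difference 3.
Next gap: 23 days. September 29, 2020 + 23 days = October 22, 2020.
Next gap: 26 days. October 22, 2020 + 26 days = November 17, 2020.
Next gap: 29 days. November 17, 2020 + 29 days = December 16, 2020.

October 22, 2020; November 17, 2020; December 16, 2020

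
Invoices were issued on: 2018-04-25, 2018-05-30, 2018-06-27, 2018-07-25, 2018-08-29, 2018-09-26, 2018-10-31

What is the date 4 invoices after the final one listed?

2019-02-27

These are Wednesdays with 35, 28, 28, 35, 28, 35-day gaps.
Each is the final Wednesday of its month — 2018-05-30 is past the 28th, so '4th Wednesday' doesn't fit.
Last Wednesday of November 2018: 2018-11-28.
Last Wednesday of December 2018: 2018-12-26.
Last Wednesday of January 2019: 2019-01-30.
February 2019 ends with Wednesday 2019-02-27.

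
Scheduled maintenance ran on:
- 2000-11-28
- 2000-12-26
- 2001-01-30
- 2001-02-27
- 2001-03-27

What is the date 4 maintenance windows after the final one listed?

These are Tuesdays with 28, 35, 28, 28-day gaps.
Each is the final Tuesday of its month — 2001-01-30 is past the 28th, so '4th Tuesday' doesn't fit.
April 2001 ends with Tuesday 2001-04-24.
May 2001 ends with Tuesday 2001-05-29.
June 2001 ends with Tuesday 2001-06-26.
Last Tuesday of July 2001: 2001-07-31.

2001-07-31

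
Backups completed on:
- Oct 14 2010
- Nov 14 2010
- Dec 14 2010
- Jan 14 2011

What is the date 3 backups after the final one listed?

Apr 14 2011

The day-of-month is always 14 (31, 30, 31 days between events).
So this recurs on the 14th of each month.
Next: February 2011 → Feb 14 2011.
March 2011: Mar 14 2011.
April 2011: Apr 14 2011.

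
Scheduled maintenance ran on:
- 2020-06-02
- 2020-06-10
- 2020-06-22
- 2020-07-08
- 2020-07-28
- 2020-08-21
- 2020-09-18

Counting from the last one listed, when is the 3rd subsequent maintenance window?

2021-01-04

Gaps: 8, 12, 16, 20, 24, 28 days — each gap is 4 larger than the previous one.
Next gap: 32 days. 2020-09-18 + 32 days = 2020-10-20.
Next gap: 36 days. 2020-10-20 + 36 days = 2020-11-25.
Next gap: 40 days. 2020-11-25 + 40 days = 2021-01-04.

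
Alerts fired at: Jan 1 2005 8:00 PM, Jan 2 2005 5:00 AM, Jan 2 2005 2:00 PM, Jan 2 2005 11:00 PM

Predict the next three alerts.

Spacing: 9, 9, 9 h — constant 9 h.
Jan 2 2005 11:00 PM + 9 h = Jan 3 2005 8:00 AM.
Jan 3 2005 8:00 AM + 9 h = Jan 3 2005 5:00 PM.
Jan 3 2005 5:00 PM + 9 h = Jan 4 2005 2:00 AM.

Jan 3 2005 8:00 AM, Jan 3 2005 5:00 PM, Jan 4 2005 2:00 AM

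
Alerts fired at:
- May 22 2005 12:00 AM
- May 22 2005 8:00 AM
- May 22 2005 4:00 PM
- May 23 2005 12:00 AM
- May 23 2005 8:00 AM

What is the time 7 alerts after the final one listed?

Spacing: 8, 8, 8, 8 h — constant 8 h.
May 23 2005 8:00 AM + 8 h = May 23 2005 4:00 PM.
May 23 2005 4:00 PM + 8 h = May 24 2005 12:00 AM.
May 24 2005 12:00 AM + 8 h = May 24 2005 8:00 AM.
May 24 2005 8:00 AM + 8 h = May 24 2005 4:00 PM.
May 24 2005 4:00 PM + 8 h = May 25 2005 12:00 AM.
May 25 2005 12:00 AM + 8 h = May 25 2005 8:00 AM.
May 25 2005 8:00 AM + 8 h = May 25 2005 4:00 PM.

May 25 2005 4:00 PM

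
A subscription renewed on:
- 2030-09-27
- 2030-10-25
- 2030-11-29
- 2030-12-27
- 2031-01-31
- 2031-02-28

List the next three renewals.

All Fridays; the gaps (28, 35, 28, 35, 28) vary with month length.
This is the last Friday of each month.
March 2031 ends with Friday 2031-03-28.
April 2031 ends with Friday 2031-04-25.
May 2031 ends with Friday 2031-05-30.

2031-03-28, 2031-04-25, 2031-05-30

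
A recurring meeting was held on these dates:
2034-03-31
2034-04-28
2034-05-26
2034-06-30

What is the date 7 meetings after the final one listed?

2035-01-26

These are Fridays with 28, 28, 35-day gaps.
Each is the final Friday of its month — 2034-03-31 is past the 28th, so '4th Friday' doesn't fit.
Last Friday of July 2034: 2034-07-28.
August 2034 ends with Friday 2034-08-25.
September 2034 ends with Friday 2034-09-29.
October 2034 ends with Friday 2034-10-27.
Last Friday of November 2034: 2034-11-24.
Last Friday of December 2034: 2034-12-29.
Last Friday of January 2035: 2035-01-26.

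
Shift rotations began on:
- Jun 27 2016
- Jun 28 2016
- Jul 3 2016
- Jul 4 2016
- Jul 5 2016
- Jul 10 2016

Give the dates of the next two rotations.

Jul 11 2016, Jul 12 2016

Every event lands on a Monday or Tuesday or Sunday (gaps cycle 1, 5, 1, 1, 5).
So the schedule is: every Monday, Tuesday and Sunday.
Next Monday: Jul 11 2016.
Next Tuesday: Jul 12 2016.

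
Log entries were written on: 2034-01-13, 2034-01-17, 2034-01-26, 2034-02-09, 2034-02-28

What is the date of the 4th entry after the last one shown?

Gaps: 4, 9, 14, 19 days — each gap is 5 larger than the previous one.
Next gap: 24 days. 2034-02-28 + 24 days = 2034-03-24.
Next gap: 29 days. 2034-03-24 + 29 days = 2034-04-22.
Next gap: 34 days. 2034-04-22 + 34 days = 2034-05-26.
Next gap: 39 days. 2034-05-26 + 39 days = 2034-07-04.

2034-07-04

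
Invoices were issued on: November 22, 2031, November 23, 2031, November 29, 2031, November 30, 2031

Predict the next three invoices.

December 6, 2031; December 7, 2031; December 13, 2031

The gap pattern 1, 6, 1 repeats every 2 events.
These are the Saturdays and Sundays of each week.
Next Saturday: December 6, 2031.
Next Sunday: December 7, 2031.
The following Saturday is December 13, 2031.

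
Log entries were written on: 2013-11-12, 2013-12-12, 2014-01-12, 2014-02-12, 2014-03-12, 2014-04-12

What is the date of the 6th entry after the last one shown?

2014-10-12

Each date is the 12th; the gaps (30, 31, 31, 28, 31) track the month lengths.
The rule is the 12th of each month.
Next: May 2014 → 2014-05-12.
Next: June 2014 → 2014-06-12.
July 2014: 2014-07-12.
August 2014: 2014-08-12.
September 2014: 2014-09-12.
October 2014: 2014-10-12.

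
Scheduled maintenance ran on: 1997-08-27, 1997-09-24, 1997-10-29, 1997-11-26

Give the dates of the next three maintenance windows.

These are Wednesdays with 28, 35, 28-day gaps.
Each is the final Wednesday of its month — 1997-10-29 is past the 28th, so '4th Wednesday' doesn't fit.
December 1997 ends with Wednesday 1997-12-31.
January 1998 ends with Wednesday 1998-01-28.
Last Wednesday of February 1998: 1998-02-25.

1997-12-31, 1998-01-28, 1998-02-25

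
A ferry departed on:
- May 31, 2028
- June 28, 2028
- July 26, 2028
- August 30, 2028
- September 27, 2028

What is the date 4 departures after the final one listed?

January 31, 2029

All Wednesdays; the gaps (28, 28, 35, 28) vary with month length.
This is the last Wednesday of each month.
Last Wednesday of October 2028: October 25, 2028.
November 2028 ends with Wednesday November 29, 2028.
Last Wednesday of December 2028: December 27, 2028.
Last Wednesday of January 2029: January 31, 2029.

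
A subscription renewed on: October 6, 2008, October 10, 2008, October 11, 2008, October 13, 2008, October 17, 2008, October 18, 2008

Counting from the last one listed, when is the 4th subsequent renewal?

The gap pattern 4, 1, 2, 4, 1 repeats every 3 events.
These are the Mondays, Fridays and Saturdays of each week.
Next Monday: October 20, 2008.
The following Friday is October 24, 2008.
The following Saturday is October 25, 2008.
The following Monday is October 27, 2008.

October 27, 2008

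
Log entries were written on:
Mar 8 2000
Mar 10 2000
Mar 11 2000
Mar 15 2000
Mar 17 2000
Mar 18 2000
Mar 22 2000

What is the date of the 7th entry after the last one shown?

The gap pattern 2, 1, 4, 2, 1, 4 repeats every 3 events.
These are the Wednesdays, Fridays and Saturdays of each week.
Next Friday: Mar 24 2000.
Next Saturday: Mar 25 2000.
Next Wednesday: Mar 29 2000.
Next Friday: Mar 31 2000.
The following Saturday is Apr 1 2000.
The following Wednesday is Apr 5 2000.
The following Friday is Apr 7 2000.

Apr 7 2000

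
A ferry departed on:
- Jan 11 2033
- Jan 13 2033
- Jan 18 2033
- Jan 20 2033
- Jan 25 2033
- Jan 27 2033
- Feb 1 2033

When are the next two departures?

Feb 3 2033, Feb 8 2033

The gap pattern 2, 5, 2, 5, 2, 5 repeats every 2 events.
These are the Tuesdays and Thursdays of each week.
The following Thursday is Feb 3 2033.
The following Tuesday is Feb 8 2033.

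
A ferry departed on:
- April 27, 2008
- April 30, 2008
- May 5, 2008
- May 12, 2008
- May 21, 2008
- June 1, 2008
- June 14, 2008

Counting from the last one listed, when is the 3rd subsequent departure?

Gaps: 3, 5, 7, 9, 11, 13 days — each gap is 2 larger than the previous one.
Next gap: 15 days. June 14, 2008 + 15 days = June 29, 2008.
Next gap: 17 days. June 29, 2008 + 17 days = July 16, 2008.
Next gap: 19 days. July 16, 2008 + 19 days = August 4, 2008.

August 4, 2008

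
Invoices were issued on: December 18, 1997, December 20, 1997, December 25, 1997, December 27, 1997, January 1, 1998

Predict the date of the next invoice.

The gap pattern 2, 5, 2, 5 repeats every 2 events.
These are the Thursdays and Saturdays of each week.
Next Saturday: January 3, 1998.

January 3, 1998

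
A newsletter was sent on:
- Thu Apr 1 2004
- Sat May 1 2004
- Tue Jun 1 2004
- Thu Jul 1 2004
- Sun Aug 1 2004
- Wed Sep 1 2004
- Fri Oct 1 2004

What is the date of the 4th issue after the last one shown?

Gaps: 30, 31, 30, 31, 31, 30 days — not constant. Every event is on the 1st of the month.
Pattern: the 1st of each month.
Next: November 2004 → Mon Nov 1 2004.
December 2004: Wed Dec 1 2004.
January 2005: Sat Jan 1 2005.
February 2005: Tue Feb 1 2005.

Tue Feb 1 2005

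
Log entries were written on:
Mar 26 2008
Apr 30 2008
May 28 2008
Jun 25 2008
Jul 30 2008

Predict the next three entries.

Aug 27 2008, Sep 24 2008, Oct 29 2008

Every date is a Wednesday; gaps 35, 28, 28, 35 days.
Each is the last Wednesday of its month (at least one falls on the 29th or later, ruling out '4th Wednesday').
August 2008 ends with Wednesday Aug 27 2008.
September 2008 ends with Wednesday Sep 24 2008.
October 2008 ends with Wednesday Oct 29 2008.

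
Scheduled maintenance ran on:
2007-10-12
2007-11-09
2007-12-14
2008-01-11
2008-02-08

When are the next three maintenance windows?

These are Fridays at 28- or 35-day spacing (28, 35, 28, 28).
The pattern: 2nd Friday of the month.
2nd Friday of March 2008: 2008-03-14.
2nd Friday of April 2008: 2008-04-11.
May 2008 — 2nd Friday is 2008-05-09.

2008-03-14, 2008-04-11, 2008-05-09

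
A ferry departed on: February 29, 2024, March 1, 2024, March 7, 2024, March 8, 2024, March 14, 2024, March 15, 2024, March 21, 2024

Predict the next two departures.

Gaps: 1, 6, 1, 6, 1, 6 days — not constant, but cyclic with period 2.
The events fall on every Thursday and Friday.
The following Friday is March 22, 2024.
Next Thursday: March 28, 2024.

March 22, 2024; March 28, 2024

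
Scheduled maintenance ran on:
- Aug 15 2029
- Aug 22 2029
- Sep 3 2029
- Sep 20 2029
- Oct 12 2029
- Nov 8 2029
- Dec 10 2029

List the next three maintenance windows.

Jan 16 2030, Feb 27 2030, Apr 15 2030

Intervals are 7, 12, 17, 22, 27, 32 days — an arithmetic progression with common difference 5.
Next gap: 37 days. Dec 10 2029 + 37 days = Jan 16 2030.
Next gap: 42 days. Jan 16 2030 + 42 days = Feb 27 2030.
Next gap: 47 days. Feb 27 2030 + 47 days = Apr 15 2030.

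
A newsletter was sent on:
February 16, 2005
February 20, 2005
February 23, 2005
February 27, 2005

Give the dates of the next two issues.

Gaps: 4, 3, 4 days — not constant, but cyclic with period 2.
The events fall on every Wednesday and Sunday.
The following Wednesday is March 2, 2005.
Next Sunday: March 6, 2005.

March 2, 2005; March 6, 2005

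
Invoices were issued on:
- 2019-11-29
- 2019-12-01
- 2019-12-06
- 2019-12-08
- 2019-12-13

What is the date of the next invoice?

2019-12-15

The gap pattern 2, 5, 2, 5 repeats every 2 events.
These are the Fridays and Sundays of each week.
Next Sunday: 2019-12-15.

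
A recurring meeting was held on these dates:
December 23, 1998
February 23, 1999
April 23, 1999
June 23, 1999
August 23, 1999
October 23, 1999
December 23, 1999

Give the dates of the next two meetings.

Gaps: 62, 59, 61, 61, 61, 61 days — not constant. Every event is on the 23rd of the month.
Pattern: the 23rd of every 2 months.
Next: February 2000 → February 23, 2000.
Next: April 2000 → April 23, 2000.

February 23, 2000; April 23, 2000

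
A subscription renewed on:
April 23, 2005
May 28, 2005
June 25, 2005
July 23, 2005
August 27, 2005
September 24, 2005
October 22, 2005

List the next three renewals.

November 26, 2005; December 24, 2005; January 28, 2006

Gaps: 35, 28, 28, 35, 28, 28 days — a mix of 28 and 35. Every date is a Saturday.
Each is the 4th Saturday of its month.
November 2005 — 4th Saturday is November 26, 2005.
December 2005 — 4th Saturday is December 24, 2005.
January 2006 — 4th Saturday is January 28, 2006.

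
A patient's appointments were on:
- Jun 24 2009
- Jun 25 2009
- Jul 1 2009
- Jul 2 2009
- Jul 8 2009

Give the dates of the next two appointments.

Jul 9 2009, Jul 15 2009

The gap pattern 1, 6, 1, 6 repeats every 2 events.
These are the Wednesdays and Thursdays of each week.
The following Thursday is Jul 9 2009.
Next Wednesday: Jul 15 2009.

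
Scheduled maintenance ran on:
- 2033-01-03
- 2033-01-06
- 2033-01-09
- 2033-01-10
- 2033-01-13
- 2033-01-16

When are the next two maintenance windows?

Gaps: 3, 3, 1, 3, 3 days — not constant, but cyclic with period 3.
The events fall on every Monday, Thursday and Sunday.
Next Monday: 2033-01-17.
Next Thursday: 2033-01-20.

2033-01-17, 2033-01-20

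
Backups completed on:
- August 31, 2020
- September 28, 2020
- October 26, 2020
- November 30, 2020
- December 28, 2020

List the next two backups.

January 25, 2021; February 22, 2021

Every date is a Monday; gaps 28, 28, 35, 28 days.
Each is the last Monday of its month (at least one falls on the 29th or later, ruling out '4th Monday').
January 2021 ends with Monday January 25, 2021.
Last Monday of February 2021: February 22, 2021.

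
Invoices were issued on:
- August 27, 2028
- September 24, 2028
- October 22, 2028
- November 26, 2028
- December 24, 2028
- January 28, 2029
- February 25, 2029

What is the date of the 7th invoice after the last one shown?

September 23, 2029

All dates are Sundays, 28, 28, 35, 28, 35, 28 days apart.
Specifically, the 4th Sunday of each month.
March 2029 — 4th Sunday is March 25, 2029.
4th Sunday of April 2029: April 22, 2029.
4th Sunday of May 2029: May 27, 2029.
June 2029 — 4th Sunday is June 24, 2029.
July 2029 — 4th Sunday is July 22, 2029.
August 2029 — 4th Sunday is August 26, 2029.
September 2029 — 4th Sunday is September 23, 2029.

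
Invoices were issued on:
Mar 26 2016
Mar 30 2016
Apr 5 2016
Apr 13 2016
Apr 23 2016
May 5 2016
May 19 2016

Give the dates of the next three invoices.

Jun 4 2016, Jun 22 2016, Jul 12 2016

The spacing grows by 2 each time: 4, 6, 8, 10, 12, 14 days.
Next gap: 16 days. May 19 2016 + 16 days = Jun 4 2016.
Next gap: 18 days. Jun 4 2016 + 18 days = Jun 22 2016.
Next gap: 20 days. Jun 22 2016 + 20 days = Jul 12 2016.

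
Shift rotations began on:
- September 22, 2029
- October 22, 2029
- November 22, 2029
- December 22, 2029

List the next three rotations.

January 22, 2030; February 22, 2030; March 22, 2030

Each date is the 22nd; the gaps (30, 31, 30) track the month lengths.
The rule is the 22nd of each month.
Next: January 2030 → January 22, 2030.
Next: February 2030 → February 22, 2030.
Next: March 2030 → March 22, 2030.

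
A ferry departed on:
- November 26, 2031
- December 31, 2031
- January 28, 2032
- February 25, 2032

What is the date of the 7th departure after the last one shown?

These are Wednesdays with 35, 28, 28-day gaps.
Each is the final Wednesday of its month — December 31, 2031 is past the 28th, so '4th Wednesday' doesn't fit.
Last Wednesday of March 2032: March 31, 2032.
Last Wednesday of April 2032: April 28, 2032.
Last Wednesday of May 2032: May 26, 2032.
June 2032 ends with Wednesday June 30, 2032.
Last Wednesday of July 2032: July 28, 2032.
August 2032 ends with Wednesday August 25, 2032.
September 2032 ends with Wednesday September 29, 2032.

September 29, 2032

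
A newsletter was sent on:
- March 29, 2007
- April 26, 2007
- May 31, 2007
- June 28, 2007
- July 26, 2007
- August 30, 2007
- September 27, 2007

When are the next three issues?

October 25, 2007; November 29, 2007; December 27, 2007

These are Thursdays with 28, 35, 28, 28, 35, 28-day gaps.
Each is the final Thursday of its month — March 29, 2007 is past the 28th, so '4th Thursday' doesn't fit.
Last Thursday of October 2007: October 25, 2007.
Last Thursday of November 2007: November 29, 2007.
December 2007 ends with Thursday December 27, 2007.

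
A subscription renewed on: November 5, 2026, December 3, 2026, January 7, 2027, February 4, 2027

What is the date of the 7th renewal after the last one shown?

Gaps: 28, 35, 28 days — a mix of 28 and 35. Every date is a Thursday.
Each is the 1st Thursday of its month.
1st Thursday of March 2027: March 4, 2027.
April 2027 — 1st Thursday is April 1, 2027.
1st Thursday of May 2027: May 6, 2027.
1st Thursday of June 2027: June 3, 2027.
July 2027 — 1st Thursday is July 1, 2027.
1st Thursday of August 2027: August 5, 2027.
September 2027 — 1st Thursday is September 2, 2027.

September 2, 2027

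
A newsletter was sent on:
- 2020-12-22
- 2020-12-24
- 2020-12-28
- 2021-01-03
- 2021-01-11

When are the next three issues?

The spacing grows by 2 each time: 2, 4, 6, 8 days.
Next gap: 10 days. 2021-01-11 + 10 days = 2021-01-21.
Next gap: 12 days. 2021-01-21 + 12 days = 2021-02-02.
Next gap: 14 days. 2021-02-02 + 14 days = 2021-02-16.

2021-01-21, 2021-02-02, 2021-02-16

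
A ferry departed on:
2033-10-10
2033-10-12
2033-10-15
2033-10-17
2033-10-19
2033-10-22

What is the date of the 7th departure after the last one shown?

2033-11-07

Gaps: 2, 3, 2, 2, 3 days — not constant, but cyclic with period 3.
The events fall on every Monday, Wednesday and Saturday.
The following Monday is 2033-10-24.
Next Wednesday: 2033-10-26.
The following Saturday is 2033-10-29.
The following Monday is 2033-10-31.
Next Wednesday: 2033-11-02.
The following Saturday is 2033-11-05.
Next Monday: 2033-11-07.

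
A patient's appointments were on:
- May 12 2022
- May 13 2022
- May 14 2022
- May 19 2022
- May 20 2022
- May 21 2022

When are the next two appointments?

The gap pattern 1, 1, 5, 1, 1 repeats every 3 events.
These are the Thursdays, Fridays and Saturdays of each week.
Next Thursday: May 26 2022.
Next Friday: May 27 2022.

May 26 2022, May 27 2022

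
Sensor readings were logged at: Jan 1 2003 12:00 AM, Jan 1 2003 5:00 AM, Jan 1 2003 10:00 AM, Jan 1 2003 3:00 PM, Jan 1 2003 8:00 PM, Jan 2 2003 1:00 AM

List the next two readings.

Jan 2 2003 6:00 AM, Jan 2 2003 11:00 AM

Gaps: 5, 5, 5, 5, 5 hours — each event is 5 hours after the previous one.
Jan 2 2003 1:00 AM + 5 h = Jan 2 2003 6:00 AM.
Jan 2 2003 6:00 AM + 5 h = Jan 2 2003 11:00 AM.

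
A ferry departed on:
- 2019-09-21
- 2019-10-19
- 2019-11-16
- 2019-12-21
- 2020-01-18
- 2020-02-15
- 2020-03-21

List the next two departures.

2020-04-18, 2020-05-16

Gaps: 28, 28, 35, 28, 28, 35 days — a mix of 28 and 35. Every date is a Saturday.
Each is the 3rd Saturday of its month.
April 2020 — 3rd Saturday is 2020-04-18.
May 2020 — 3rd Saturday is 2020-05-16.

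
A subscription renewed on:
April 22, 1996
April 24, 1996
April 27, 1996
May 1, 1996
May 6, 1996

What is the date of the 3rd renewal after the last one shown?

Gaps: 2, 3, 4, 5 days — each gap is 1 larger than the previous one.
Next gap: 6 days. May 6, 1996 + 6 days = May 12, 1996.
Next gap: 7 days. May 12, 1996 + 7 days = May 19, 1996.
Next gap: 8 days. May 19, 1996 + 8 days = May 27, 1996.

May 27, 1996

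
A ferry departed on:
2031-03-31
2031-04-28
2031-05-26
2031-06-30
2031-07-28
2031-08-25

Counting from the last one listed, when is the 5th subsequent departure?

Every date is a Monday; gaps 28, 28, 35, 28, 28 days.
Each is the last Monday of its month (at least one falls on the 29th or later, ruling out '4th Monday').
September 2031 ends with Monday 2031-09-29.
October 2031 ends with Monday 2031-10-27.
Last Monday of November 2031: 2031-11-24.
Last Monday of December 2031: 2031-12-29.
Last Monday of January 2032: 2032-01-26.

2032-01-26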